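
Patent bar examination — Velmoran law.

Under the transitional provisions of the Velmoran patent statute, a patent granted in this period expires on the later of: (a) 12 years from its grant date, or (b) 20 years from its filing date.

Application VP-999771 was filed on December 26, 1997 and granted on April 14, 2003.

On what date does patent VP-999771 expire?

(a) grant + 12 years → 14 April 2015.
(b) filing + 20 years → 26 December 2017.
Later of the two: 26 December 2017.

2017-12-26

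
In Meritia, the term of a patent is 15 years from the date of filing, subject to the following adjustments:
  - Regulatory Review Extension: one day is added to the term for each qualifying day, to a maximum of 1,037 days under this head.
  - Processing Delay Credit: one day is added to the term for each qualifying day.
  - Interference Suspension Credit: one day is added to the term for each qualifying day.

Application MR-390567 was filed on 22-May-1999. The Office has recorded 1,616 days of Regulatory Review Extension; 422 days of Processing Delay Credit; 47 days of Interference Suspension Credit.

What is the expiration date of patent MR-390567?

2018-07-06

Base term: filing date + 15 years → 22 May 2014.
Regulatory Review Extension: 1616 days claimed exceeds the 1037-day cap, so +1037 days → 24 March 2017.
Processing Delay Credit: +422 days → 20 May 2018.
Interference Suspension Credit: +47 days → 6 July 2018.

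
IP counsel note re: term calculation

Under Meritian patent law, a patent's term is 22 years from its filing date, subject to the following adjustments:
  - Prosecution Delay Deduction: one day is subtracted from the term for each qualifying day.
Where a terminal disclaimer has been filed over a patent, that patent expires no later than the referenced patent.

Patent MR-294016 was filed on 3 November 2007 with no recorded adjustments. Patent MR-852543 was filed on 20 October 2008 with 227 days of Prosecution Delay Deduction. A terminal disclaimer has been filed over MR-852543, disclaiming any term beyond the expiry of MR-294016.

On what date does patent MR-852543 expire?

Natural term of MR-852543:
  Base: filing + 22 years → 20 October 2030.
  Prosecution Delay Deduction: −227 days → 7 March 2030.
Expiry of referenced patent MR-294016:
  Base: filing + 22 years → 3 November 2029.
Terminal disclaimer: MR-852543 expires on the earlier of 7 March 2030 and 3 November 2029.

November 3, 2029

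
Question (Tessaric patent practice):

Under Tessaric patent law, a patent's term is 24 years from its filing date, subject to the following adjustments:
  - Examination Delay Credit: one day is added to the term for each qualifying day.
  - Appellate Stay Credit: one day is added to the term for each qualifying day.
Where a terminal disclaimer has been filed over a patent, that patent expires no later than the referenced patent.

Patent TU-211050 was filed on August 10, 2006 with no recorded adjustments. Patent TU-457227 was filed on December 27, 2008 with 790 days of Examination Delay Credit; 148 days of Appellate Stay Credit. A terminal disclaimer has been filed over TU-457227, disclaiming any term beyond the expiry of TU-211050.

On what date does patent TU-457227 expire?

Natural term of TU-457227:
  Base: filing + 24 years → 27 December 2032.
  Examination Delay Credit: +790 days → 25 February 2035.
  Appellate Stay Credit: +148 days → 23 July 2035.
Expiry of referenced patent TU-211050:
  Base: filing + 24 years → 10 August 2030.
Terminal disclaimer: TU-457227 expires on the earlier of 23 July 2035 and 10 August 2030.

August 10, 2030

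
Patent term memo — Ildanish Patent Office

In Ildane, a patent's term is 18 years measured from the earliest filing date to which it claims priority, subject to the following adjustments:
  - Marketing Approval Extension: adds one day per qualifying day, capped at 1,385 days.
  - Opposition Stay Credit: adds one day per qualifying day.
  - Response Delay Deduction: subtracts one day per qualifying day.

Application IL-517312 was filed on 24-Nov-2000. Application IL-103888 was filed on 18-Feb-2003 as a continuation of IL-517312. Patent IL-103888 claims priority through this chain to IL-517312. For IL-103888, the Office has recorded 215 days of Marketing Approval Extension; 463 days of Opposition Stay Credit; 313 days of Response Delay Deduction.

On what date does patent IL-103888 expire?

2019-11-24

Earliest priority filing: 24 November 2000.
Base term: 24 November 2000 + 18 years → 24 November 2018.
Marketing Approval Extension: 215 days (within the 1385-day cap) → +215 days → 27 June 2019.
Opposition Stay Credit: +463 days → 2 October 2020.
Response Delay Deduction: −313 days → 24 November 2019.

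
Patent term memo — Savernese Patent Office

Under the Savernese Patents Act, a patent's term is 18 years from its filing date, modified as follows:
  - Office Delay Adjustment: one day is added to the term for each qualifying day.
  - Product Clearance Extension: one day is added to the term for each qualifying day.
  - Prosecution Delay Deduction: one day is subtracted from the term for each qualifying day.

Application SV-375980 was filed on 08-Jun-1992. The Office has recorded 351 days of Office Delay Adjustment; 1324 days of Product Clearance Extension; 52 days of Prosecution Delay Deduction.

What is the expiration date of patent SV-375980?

November 17, 2014

Base term: filing date + 18 years → 8 June 2010.
Office Delay Adjustment: +351 days → 25 May 2011.
Product Clearance Extension: +1324 days → 8 January 2015.
Prosecution Delay Deduction: −52 days → 17 November 2014.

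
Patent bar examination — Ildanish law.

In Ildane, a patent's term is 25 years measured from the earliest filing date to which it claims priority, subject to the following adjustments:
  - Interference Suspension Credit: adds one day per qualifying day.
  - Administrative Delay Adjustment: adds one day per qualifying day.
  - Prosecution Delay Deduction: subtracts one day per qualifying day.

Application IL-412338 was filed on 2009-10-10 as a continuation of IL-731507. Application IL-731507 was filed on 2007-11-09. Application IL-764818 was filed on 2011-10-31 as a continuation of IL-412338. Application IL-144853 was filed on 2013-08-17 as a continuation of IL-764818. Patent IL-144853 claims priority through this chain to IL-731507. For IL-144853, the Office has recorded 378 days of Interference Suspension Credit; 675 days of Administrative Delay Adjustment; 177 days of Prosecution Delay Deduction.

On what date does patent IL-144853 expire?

Earliest priority filing: 9 November 2007.
Base term: 9 November 2007 + 25 years → 9 November 2032.
Interference Suspension Credit: +378 days → 22 November 2033.
Administrative Delay Adjustment: +675 days → 28 September 2035.
Prosecution Delay Deduction: −177 days → 4 April 2035.

April 4, 2035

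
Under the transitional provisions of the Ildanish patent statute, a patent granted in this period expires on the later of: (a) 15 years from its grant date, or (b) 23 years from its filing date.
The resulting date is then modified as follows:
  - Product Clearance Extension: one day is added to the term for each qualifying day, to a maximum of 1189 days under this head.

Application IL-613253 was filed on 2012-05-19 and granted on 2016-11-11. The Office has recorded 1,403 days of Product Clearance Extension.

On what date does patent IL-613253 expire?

2038-08-20

(a) grant + 15 years → 11 November 2031.
(b) filing + 23 years → 19 May 2035.
Later of the two: 19 May 2035.
Product Clearance Extension: 1403 days claimed exceeds the 1189-day cap, so +1189 days → 20 August 2038.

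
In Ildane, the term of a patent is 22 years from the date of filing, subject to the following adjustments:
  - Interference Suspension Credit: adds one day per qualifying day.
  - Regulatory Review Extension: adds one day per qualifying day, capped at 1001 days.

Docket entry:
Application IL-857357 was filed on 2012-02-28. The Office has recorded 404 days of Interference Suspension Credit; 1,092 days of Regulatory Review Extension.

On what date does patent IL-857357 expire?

Base term: filing date + 22 years → 28 February 2034.
Interference Suspension Credit: +404 days → 8 April 2035.
Regulatory Review Extension: 1092 days claimed exceeds the 1001-day cap, so +1001 days → 3 January 2038.

January 3, 2038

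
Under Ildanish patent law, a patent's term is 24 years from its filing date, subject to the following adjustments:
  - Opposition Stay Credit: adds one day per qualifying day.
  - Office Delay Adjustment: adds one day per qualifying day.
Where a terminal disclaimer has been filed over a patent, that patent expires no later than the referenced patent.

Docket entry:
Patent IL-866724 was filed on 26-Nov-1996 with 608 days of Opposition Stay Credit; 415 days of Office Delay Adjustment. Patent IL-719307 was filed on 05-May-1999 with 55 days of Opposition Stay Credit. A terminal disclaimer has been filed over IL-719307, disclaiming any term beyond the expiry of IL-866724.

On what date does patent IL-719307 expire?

2023-06-29

Natural term of IL-719307:
  Base: filing + 24 years → 5 May 2023.
  Opposition Stay Credit: +55 days → 29 June 2023.
Expiry of referenced patent IL-866724:
  Base: filing + 24 years → 26 November 2020.
  Opposition Stay Credit: +608 days → 27 July 2022.
  Office Delay Adjustment: +415 days → 15 September 2023.
Terminal disclaimer: IL-719307 expires on the earlier of 29 June 2023 and 15 September 2023.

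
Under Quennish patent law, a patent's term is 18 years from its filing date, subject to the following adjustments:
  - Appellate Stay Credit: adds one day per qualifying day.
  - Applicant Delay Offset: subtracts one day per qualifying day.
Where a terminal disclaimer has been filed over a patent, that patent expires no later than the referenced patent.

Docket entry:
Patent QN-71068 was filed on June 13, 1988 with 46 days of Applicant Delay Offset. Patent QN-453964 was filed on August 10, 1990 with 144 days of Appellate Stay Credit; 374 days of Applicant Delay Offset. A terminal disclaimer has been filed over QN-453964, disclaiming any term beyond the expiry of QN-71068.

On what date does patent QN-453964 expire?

2006-04-28

Natural term of QN-453964:
  Base: filing + 18 years → 10 August 2008.
  Appellate Stay Credit: +144 days → 1 January 2009.
  Applicant Delay Offset: −374 days → 24 December 2007.
Expiry of referenced patent QN-71068:
  Base: filing + 18 years → 13 June 2006.
  Applicant Delay Offset: −46 days → 28 April 2006.
Terminal disclaimer: QN-453964 expires on the earlier of 24 December 2007 and 28 April 2006.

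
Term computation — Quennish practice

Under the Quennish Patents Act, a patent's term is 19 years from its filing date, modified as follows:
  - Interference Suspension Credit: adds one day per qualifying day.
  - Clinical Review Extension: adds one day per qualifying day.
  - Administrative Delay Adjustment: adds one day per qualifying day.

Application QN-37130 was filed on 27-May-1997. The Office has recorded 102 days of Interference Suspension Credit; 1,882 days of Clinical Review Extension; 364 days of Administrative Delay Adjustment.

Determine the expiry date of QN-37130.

Base term: filing date + 19 years → 27 May 2016.
Interference Suspension Credit: +102 days → 6 September 2016.
Clinical Review Extension: +1882 days → 1 November 2021.
Administrative Delay Adjustment: +364 days → 31 October 2022.

October 31, 2022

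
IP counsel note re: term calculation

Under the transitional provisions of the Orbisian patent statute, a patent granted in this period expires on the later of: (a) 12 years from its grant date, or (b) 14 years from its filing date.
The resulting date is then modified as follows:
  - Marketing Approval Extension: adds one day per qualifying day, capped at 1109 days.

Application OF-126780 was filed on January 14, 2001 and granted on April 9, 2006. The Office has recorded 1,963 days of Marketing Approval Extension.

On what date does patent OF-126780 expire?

April 22, 2021

(a) grant + 12 years → 9 April 2018.
(b) filing + 14 years → 14 January 2015.
Later of the two: 9 April 2018.
Marketing Approval Extension: 1963 days claimed exceeds the 1109-day cap, so +1109 days → 22 April 2021.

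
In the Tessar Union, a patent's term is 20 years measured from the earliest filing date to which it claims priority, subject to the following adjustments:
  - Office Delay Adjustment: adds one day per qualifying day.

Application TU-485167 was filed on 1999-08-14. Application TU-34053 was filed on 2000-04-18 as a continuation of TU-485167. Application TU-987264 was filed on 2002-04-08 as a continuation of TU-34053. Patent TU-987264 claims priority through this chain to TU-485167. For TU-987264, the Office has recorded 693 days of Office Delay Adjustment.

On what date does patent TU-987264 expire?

Earliest priority filing: 14 August 1999.
Base term: 14 August 1999 + 20 years → 14 August 2019.
Office Delay Adjustment: +693 days → 7 July 2021.

July 7, 2021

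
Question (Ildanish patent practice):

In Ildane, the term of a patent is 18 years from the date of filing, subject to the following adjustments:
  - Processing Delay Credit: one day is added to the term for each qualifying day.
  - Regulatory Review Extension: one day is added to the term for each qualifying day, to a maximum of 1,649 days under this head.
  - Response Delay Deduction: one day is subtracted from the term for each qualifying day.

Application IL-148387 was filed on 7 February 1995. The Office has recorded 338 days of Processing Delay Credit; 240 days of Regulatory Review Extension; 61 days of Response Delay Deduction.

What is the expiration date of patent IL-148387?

July 9, 2014

Base term: filing date + 18 years → 7 February 2013.
Processing Delay Credit: +338 days → 11 January 2014.
Regulatory Review Extension: 240 days (within the 1649-day cap) → +240 days → 8 September 2014.
Response Delay Deduction: −61 days → 9 July 2014.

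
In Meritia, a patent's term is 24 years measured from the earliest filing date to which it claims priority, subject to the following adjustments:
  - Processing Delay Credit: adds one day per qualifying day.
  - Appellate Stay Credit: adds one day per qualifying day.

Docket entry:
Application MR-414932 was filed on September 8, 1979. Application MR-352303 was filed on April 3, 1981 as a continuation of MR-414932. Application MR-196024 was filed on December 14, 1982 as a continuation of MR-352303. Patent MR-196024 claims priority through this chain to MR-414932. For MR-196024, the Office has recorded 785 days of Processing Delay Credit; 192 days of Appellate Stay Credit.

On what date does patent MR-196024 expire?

May 12, 2006

Earliest priority filing: 8 September 1979.
Base term: 8 September 1979 + 24 years → 8 September 2003.
Processing Delay Credit: +785 days → 1 November 2005.
Appellate Stay Credit: +192 days → 12 May 2006.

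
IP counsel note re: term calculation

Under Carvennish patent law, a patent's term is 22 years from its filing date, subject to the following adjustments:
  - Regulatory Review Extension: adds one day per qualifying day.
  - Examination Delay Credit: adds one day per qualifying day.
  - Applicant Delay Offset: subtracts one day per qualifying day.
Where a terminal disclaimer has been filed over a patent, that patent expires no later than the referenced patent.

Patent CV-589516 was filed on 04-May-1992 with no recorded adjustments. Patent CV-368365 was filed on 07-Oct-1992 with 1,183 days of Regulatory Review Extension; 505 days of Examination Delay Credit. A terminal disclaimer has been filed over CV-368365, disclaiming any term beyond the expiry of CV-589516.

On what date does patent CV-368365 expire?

May 4, 2014

Natural term of CV-368365:
  Base: filing + 22 years → 7 October 2014.
  Regulatory Review Extension: +1183 days → 2 January 2018.
  Examination Delay Credit: +505 days → 22 May 2019.
Expiry of referenced patent CV-589516:
  Base: filing + 22 years → 4 May 2014.
Terminal disclaimer: CV-368365 expires on the earlier of 22 May 2019 and 4 May 2014.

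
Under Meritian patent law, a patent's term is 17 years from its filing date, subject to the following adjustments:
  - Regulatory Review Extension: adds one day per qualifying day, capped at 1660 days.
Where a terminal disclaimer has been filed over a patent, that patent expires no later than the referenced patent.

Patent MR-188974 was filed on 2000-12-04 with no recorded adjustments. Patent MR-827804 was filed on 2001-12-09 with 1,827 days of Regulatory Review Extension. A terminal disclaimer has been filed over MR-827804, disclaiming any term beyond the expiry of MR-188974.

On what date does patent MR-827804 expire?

2017-12-04

Natural term of MR-827804:
  Base: filing + 17 years → 9 December 2018.
  Regulatory Review Extension: 1827 days claimed exceeds the 1660-day cap, so +1660 days → 26 June 2023.
Expiry of referenced patent MR-188974:
  Base: filing + 17 years → 4 December 2017.
Terminal disclaimer: MR-827804 expires on the earlier of 26 June 2023 and 4 December 2017.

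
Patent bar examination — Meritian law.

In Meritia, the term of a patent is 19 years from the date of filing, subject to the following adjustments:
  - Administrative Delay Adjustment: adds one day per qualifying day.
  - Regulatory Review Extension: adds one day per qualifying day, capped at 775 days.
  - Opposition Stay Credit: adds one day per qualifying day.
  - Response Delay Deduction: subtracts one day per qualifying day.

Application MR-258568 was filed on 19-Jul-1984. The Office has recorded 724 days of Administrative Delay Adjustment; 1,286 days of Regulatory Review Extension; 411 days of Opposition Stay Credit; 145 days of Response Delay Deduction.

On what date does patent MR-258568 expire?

Base term: filing date + 19 years → 19 July 2003.
Administrative Delay Adjustment: +724 days → 12 July 2005.
Regulatory Review Extension: 1286 days claimed exceeds the 775-day cap, so +775 days → 26 August 2007.
Opposition Stay Credit: +411 days → 10 October 2008.
Response Delay Deduction: −145 days → 18 May 2008.

May 18, 2008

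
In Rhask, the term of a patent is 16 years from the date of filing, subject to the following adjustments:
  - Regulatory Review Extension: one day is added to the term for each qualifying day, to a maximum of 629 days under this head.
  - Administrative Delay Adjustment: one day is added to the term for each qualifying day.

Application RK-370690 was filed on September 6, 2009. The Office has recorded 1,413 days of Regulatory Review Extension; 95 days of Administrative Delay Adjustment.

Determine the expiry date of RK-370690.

Base term: filing date + 16 years → 6 September 2025.
Regulatory Review Extension: 1413 days claimed exceeds the 629-day cap, so +629 days → 28 May 2027.
Administrative Delay Adjustment: +95 days → 31 August 2027.

2027-08-31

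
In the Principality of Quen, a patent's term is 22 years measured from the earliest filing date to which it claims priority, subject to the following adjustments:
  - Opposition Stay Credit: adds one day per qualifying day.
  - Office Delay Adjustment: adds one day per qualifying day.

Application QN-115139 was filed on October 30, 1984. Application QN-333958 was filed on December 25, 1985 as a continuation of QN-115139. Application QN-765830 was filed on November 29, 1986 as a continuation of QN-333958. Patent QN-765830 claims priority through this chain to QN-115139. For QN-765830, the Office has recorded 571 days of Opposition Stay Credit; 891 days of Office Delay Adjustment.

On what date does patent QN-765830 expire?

Earliest priority filing: 30 October 1984.
Base term: 30 October 1984 + 22 years → 30 October 2006.
Opposition Stay Credit: +571 days → 23 May 2008.
Office Delay Adjustment: +891 days → 31 October 2010.

2010-10-31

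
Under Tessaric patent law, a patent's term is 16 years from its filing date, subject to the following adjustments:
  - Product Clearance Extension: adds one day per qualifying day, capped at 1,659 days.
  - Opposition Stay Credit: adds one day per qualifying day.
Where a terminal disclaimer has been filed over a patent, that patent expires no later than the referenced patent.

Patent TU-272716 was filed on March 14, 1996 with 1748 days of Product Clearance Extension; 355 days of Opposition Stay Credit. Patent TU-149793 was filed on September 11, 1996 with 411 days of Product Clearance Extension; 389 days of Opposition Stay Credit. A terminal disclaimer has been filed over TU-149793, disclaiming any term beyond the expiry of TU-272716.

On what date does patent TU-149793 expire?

November 20, 2014

Natural term of TU-149793:
  Base: filing + 16 years → 11 September 2012.
  Product Clearance Extension: 411 days (within the 1659-day cap) → +411 days → 27 October 2013.
  Opposition Stay Credit: +389 days → 20 November 2014.
Expiry of referenced patent TU-272716:
  Base: filing + 16 years → 14 March 2012.
  Product Clearance Extension: 1748 days claimed exceeds the 1659-day cap, so +1659 days → 28 September 2016.
  Opposition Stay Credit: +355 days → 18 September 2017.
Terminal disclaimer: TU-149793 expires on the earlier of 20 November 2014 and 18 September 2017.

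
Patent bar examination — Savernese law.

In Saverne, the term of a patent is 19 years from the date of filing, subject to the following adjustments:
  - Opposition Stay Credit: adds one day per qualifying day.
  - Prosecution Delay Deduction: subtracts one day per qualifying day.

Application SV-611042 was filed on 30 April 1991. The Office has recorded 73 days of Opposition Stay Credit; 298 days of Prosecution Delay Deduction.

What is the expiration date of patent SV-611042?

2009-09-17

Base term: filing date + 19 years → 30 April 2010.
Opposition Stay Credit: +73 days → 12 July 2010.
Prosecution Delay Deduction: −298 days → 17 September 2009.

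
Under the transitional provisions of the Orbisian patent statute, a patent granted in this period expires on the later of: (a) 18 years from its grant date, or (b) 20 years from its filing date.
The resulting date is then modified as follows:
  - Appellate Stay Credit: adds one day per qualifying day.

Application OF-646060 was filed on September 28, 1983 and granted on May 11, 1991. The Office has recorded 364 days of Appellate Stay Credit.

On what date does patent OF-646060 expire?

May 10, 2010

(a) grant + 18 years → 11 May 2009.
(b) filing + 20 years → 28 September 2003.
Later of the two: 11 May 2009.
Appellate Stay Credit: +364 days → 10 May 2010.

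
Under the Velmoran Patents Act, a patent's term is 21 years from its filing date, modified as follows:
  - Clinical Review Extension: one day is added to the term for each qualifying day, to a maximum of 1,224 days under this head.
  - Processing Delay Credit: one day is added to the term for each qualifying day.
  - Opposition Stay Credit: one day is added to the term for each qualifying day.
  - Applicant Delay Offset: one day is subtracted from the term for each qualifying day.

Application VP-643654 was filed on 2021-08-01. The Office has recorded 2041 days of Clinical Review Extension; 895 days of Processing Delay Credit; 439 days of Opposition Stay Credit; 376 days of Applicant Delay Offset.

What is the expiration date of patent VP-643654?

July 22, 2048

Base term: filing date + 21 years → 1 August 2042.
Clinical Review Extension: 2041 days claimed exceeds the 1224-day cap, so +1224 days → 7 December 2045.
Processing Delay Credit: +895 days → 20 May 2048.
Opposition Stay Credit: +439 days → 2 August 2049.
Applicant Delay Offset: −376 days → 22 July 2048.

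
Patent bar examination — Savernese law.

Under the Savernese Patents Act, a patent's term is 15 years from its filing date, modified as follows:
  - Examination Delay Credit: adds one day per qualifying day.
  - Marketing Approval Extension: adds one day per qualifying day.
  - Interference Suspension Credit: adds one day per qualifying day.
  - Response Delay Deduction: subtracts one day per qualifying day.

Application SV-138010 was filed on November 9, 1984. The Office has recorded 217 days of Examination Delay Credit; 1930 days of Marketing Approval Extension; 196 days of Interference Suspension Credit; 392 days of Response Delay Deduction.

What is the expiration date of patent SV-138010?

March 13, 2005

Base term: filing date + 15 years → 9 November 1999.
Examination Delay Credit: +217 days → 13 June 2000.
Marketing Approval Extension: +1930 days → 25 September 2005.
Interference Suspension Credit: +196 days → 9 April 2006.
Response Delay Deduction: −392 days → 13 March 2005.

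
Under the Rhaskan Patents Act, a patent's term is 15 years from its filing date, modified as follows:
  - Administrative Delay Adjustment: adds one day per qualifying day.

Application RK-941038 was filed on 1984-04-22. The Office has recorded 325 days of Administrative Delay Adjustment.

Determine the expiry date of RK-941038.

2000-03-12

Base term: filing date + 15 years → 22 April 1999.
Administrative Delay Adjustment: +325 days → 12 March 2000.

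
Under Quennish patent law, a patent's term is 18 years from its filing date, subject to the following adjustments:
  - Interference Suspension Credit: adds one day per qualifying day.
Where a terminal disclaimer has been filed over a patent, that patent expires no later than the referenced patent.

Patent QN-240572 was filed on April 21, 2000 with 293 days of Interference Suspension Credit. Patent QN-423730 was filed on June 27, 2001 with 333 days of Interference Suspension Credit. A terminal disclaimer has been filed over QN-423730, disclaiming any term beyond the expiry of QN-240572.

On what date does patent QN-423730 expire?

Natural term of QN-423730:
  Base: filing + 18 years → 27 June 2019.
  Interference Suspension Credit: +333 days → 25 May 2020.
Expiry of referenced patent QN-240572:
  Base: filing + 18 years → 21 April 2018.
  Interference Suspension Credit: +293 days → 8 February 2019.
Terminal disclaimer: QN-423730 expires on the earlier of 25 May 2020 and 8 February 2019.

February 8, 2019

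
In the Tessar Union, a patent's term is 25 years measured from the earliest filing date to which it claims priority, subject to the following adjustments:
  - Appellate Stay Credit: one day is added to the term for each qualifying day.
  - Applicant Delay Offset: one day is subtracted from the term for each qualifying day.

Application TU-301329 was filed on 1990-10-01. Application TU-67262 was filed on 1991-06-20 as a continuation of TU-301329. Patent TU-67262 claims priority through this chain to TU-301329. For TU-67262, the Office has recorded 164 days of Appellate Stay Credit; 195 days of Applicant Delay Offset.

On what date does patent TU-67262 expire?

August 31, 2015

Earliest priority filing: 1 October 1990.
Base term: 1 October 1990 + 25 years → 1 October 2015.
Appellate Stay Credit: +164 days → 13 March 2016.
Applicant Delay Offset: −195 days → 31 August 2015.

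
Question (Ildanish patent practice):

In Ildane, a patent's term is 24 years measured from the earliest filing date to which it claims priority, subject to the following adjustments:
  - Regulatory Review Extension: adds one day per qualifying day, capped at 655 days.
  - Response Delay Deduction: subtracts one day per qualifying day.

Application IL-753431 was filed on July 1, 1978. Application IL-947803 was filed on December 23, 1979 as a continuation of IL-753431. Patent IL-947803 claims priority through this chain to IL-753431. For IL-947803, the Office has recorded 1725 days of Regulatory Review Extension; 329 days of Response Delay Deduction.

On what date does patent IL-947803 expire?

May 23, 2003

Earliest priority filing: 1 July 1978.
Base term: 1 July 1978 + 24 years → 1 July 2002.
Regulatory Review Extension: 1725 days claimed exceeds the 655-day cap, so +655 days → 16 April 2004.
Response Delay Deduction: −329 days → 23 May 2003.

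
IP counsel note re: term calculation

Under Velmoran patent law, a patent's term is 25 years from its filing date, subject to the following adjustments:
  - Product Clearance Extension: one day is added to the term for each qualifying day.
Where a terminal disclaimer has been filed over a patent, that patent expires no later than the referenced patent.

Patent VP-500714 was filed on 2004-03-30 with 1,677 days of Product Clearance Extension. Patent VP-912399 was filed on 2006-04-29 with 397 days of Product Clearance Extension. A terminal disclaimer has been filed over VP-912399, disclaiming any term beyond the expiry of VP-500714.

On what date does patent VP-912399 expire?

May 30, 2032

Natural term of VP-912399:
  Base: filing + 25 years → 29 April 2031.
  Product Clearance Extension: +397 days → 30 May 2032.
Expiry of referenced patent VP-500714:
  Base: filing + 25 years → 30 March 2029.
  Product Clearance Extension: +1677 days → 1 November 2033.
Terminal disclaimer: VP-912399 expires on the earlier of 30 May 2032 and 1 November 2033.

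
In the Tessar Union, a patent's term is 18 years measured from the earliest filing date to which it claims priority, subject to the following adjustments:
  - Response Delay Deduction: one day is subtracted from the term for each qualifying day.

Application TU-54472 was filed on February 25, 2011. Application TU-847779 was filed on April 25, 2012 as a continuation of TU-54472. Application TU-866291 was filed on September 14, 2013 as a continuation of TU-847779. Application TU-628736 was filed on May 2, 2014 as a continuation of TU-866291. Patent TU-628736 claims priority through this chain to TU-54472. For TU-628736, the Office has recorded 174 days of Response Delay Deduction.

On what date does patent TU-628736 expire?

September 4, 2028

Earliest priority filing: 25 February 2011.
Base term: 25 February 2011 + 18 years → 25 February 2029.
Response Delay Deduction: −174 days → 4 September 2028.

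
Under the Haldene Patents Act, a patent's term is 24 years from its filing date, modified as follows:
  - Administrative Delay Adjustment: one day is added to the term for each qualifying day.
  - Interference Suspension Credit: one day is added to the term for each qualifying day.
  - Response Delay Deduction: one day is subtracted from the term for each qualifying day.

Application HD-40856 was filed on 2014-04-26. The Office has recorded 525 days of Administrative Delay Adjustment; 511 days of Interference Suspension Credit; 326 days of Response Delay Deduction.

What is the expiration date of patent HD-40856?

Base term: filing date + 24 years → 26 April 2038.
Administrative Delay Adjustment: +525 days → 3 October 2039.
Interference Suspension Credit: +511 days → 25 February 2041.
Response Delay Deduction: −326 days → 5 April 2040.

April 5, 2040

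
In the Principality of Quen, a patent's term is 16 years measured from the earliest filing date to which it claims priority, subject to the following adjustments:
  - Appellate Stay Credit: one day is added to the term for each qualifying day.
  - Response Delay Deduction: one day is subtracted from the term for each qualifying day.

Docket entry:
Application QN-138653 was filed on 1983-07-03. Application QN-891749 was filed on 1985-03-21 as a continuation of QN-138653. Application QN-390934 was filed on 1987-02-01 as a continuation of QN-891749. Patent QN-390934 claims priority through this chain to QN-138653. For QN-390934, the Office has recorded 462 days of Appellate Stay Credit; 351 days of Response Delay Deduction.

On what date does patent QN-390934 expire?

October 22, 1999

Earliest priority filing: 3 July 1983.
Base term: 3 July 1983 + 16 years → 3 July 1999.
Appellate Stay Credit: +462 days → 7 October 2000.
Response Delay Deduction: −351 days → 22 October 1999.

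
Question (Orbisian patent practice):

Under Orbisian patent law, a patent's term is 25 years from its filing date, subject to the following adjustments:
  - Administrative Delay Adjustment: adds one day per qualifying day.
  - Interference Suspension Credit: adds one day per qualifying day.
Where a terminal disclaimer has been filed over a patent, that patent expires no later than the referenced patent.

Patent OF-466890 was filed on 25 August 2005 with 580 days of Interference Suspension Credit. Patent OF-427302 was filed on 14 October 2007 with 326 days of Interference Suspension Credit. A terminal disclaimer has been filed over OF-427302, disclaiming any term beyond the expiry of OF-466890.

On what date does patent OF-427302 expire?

Natural term of OF-427302:
  Base: filing + 25 years → 14 October 2032.
  Interference Suspension Credit: +326 days → 5 September 2033.
Expiry of referenced patent OF-466890:
  Base: filing + 25 years → 25 August 2030.
  Interference Suspension Credit: +580 days → 27 March 2032.
Terminal disclaimer: OF-427302 expires on the earlier of 5 September 2033 and 27 March 2032.

2032-03-27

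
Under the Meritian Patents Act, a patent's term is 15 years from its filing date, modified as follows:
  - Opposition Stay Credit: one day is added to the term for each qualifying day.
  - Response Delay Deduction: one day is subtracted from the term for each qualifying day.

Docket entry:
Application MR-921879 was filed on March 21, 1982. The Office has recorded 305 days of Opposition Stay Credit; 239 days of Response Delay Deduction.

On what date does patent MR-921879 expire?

Base term: filing date + 15 years → 21 March 1997.
Opposition Stay Credit: +305 days → 20 January 1998.
Response Delay Deduction: −239 days → 26 May 1997.

1997-05-26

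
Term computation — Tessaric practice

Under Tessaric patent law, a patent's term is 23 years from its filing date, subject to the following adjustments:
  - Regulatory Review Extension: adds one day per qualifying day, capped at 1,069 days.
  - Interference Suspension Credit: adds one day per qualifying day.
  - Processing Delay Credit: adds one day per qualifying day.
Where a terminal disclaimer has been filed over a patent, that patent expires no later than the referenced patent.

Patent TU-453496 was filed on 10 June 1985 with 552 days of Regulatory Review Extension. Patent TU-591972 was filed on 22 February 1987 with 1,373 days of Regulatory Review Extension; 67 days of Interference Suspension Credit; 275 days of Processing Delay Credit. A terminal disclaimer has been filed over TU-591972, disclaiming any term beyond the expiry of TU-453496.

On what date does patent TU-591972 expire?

Natural term of TU-591972:
  Base: filing + 23 years → 22 February 2010.
  Regulatory Review Extension: 1373 days claimed exceeds the 1069-day cap, so +1069 days → 26 January 2013.
  Interference Suspension Credit: +67 days → 3 April 2013.
  Processing Delay Credit: +275 days → 3 January 2014.
Expiry of referenced patent TU-453496:
  Base: filing + 23 years → 10 June 2008.
  Regulatory Review Extension: 552 days (within the 1069-day cap) → +552 days → 14 December 2009.
Terminal disclaimer: TU-591972 expires on the earlier of 3 January 2014 and 14 December 2009.

December 14, 2009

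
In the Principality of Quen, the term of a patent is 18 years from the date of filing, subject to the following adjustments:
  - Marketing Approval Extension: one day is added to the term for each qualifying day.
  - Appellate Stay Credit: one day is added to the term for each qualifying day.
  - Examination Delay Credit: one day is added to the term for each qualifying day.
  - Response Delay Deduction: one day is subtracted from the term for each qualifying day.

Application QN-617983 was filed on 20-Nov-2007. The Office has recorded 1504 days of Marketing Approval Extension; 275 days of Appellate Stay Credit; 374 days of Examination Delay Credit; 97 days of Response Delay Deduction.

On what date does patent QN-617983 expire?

July 8, 2031

Base term: filing date + 18 years → 20 November 2025.
Marketing Approval Extension: +1504 days → 2 January 2030.
Appellate Stay Credit: +275 days → 4 October 2030.
Examination Delay Credit: +374 days → 13 October 2031.
Response Delay Deduction: −97 days → 8 July 2031.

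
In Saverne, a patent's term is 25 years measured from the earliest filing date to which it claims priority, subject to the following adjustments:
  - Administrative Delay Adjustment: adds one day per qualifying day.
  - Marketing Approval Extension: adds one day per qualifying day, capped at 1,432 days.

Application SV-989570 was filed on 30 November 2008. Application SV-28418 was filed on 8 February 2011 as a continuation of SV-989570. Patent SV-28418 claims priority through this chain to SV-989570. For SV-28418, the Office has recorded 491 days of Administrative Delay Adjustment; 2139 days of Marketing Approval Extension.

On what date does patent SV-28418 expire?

March 7, 2039

Earliest priority filing: 30 November 2008.
Base term: 30 November 2008 + 25 years → 30 November 2033.
Administrative Delay Adjustment: +491 days → 5 April 2035.
Marketing Approval Extension: 2139 days claimed exceeds the 1432-day cap, so +1432 days → 7 March 2039.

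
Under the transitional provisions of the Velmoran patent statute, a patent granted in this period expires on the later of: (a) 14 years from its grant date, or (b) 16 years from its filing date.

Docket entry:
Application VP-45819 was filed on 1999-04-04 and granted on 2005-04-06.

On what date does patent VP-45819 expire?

2019-04-06

(a) grant + 14 years → 6 April 2019.
(b) filing + 16 years → 4 April 2015.
Later of the two: 6 April 2019.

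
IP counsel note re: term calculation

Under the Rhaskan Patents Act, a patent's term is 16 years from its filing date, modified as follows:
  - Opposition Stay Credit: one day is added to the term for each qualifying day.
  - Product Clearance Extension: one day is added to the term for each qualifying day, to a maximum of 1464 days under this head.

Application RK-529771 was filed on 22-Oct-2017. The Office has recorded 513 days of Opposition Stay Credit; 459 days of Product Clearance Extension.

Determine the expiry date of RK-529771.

Base term: filing date + 16 years → 22 October 2033.
Opposition Stay Credit: +513 days → 19 March 2035.
Product Clearance Extension: 459 days (within the 1464-day cap) → +459 days → 20 June 2036.

June 20, 2036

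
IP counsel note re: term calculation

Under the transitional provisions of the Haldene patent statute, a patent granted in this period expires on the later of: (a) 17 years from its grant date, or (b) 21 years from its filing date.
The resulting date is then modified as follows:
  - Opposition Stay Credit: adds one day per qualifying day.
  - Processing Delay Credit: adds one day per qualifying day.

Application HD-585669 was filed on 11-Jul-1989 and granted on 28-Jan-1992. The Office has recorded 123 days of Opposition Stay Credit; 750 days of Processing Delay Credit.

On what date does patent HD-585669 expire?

2012-11-30

(a) grant + 17 years → 28 January 2009.
(b) filing + 21 years → 11 July 2010.
Later of the two: 11 July 2010.
Opposition Stay Credit: +123 days → 11 November 2010.
Processing Delay Credit: +750 days → 30 November 2012.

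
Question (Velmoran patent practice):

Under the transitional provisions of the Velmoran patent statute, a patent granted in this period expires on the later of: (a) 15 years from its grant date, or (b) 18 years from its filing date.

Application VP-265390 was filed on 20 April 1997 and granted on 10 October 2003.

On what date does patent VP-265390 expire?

October 10, 2018

(a) grant + 15 years → 10 October 2018.
(b) filing + 18 years → 20 April 2015.
Later of the two: 10 October 2018.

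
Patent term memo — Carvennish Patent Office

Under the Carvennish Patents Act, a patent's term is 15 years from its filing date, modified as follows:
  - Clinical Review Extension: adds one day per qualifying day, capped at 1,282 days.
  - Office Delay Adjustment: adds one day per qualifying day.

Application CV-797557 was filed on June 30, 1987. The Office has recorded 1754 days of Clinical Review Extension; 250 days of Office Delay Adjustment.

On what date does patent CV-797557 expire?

Base term: filing date + 15 years → 30 June 2002.
Clinical Review Extension: 1754 days claimed exceeds the 1282-day cap, so +1282 days → 2 January 2006.
Office Delay Adjustment: +250 days → 9 September 2006.

2006-09-09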